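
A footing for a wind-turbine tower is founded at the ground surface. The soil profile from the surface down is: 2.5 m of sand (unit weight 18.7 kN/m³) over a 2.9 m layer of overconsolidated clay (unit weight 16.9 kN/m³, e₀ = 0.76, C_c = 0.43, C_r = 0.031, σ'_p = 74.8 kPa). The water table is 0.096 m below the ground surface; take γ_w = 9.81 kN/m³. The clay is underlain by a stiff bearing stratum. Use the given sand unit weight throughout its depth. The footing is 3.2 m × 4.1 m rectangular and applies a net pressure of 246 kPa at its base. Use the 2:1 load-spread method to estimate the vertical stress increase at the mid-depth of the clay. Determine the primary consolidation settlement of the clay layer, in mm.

Mid-depth of clay below the ground surface: z = 2.5 + 2.9/2 = 3.95 m.
Total vertical stress at mid-clay: σ_v = 18.7×2.5 + 16.9×1.45 = 71.255 kPa.
Pore pressure: u = 9.81×(3.95 − 0.096) = 37.808 kPa.
Initial effective stress: σ'_0 = σ_v − u = 71.255 − 37.808 = 33.447 kPa.
Stress increase at mid-clay by the 2:1 spreading method:
Δσ = qBL/((B+z)(L+z)) = 246×3.2×4.1/((3.2+3.95)(4.1+3.95)) = 56.075 kPa
Final effective stress: σ'_f = 33.447 + 56.075 = 89.522 kPa.
σ'_f = 89.522 > σ'_p = 74.8 kPa, so the stress path crosses the preconsolidation pressure — recompression up to σ'_p, then virgin compression beyond:
S_c = H/(1+e₀)·[C_r·log₁₀(σ'_p/σ'_0) + C_c·log₁₀(σ'_f/σ'_p)]
    = 2.9/1.76 × [0.031×log₁₀(74.8/33.447) + 0.43×log₁₀(89.522/74.8)]
    = 1.6477 × [0.010836 + 0.033552] = 0.07314 m

S_c ≈ 73.1 mm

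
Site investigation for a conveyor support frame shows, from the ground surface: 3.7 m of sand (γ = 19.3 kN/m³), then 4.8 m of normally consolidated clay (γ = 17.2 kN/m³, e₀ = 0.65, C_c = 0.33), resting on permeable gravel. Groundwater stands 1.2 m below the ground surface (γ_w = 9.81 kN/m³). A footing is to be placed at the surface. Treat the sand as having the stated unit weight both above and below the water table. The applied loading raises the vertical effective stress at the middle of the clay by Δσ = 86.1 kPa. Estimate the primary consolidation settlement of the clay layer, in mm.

Mid-depth of clay below the ground surface: z = 3.7 + 4.8/2 = 6.1 m.
Total vertical stress at mid-clay: σ_v = 19.3×3.7 + 17.2×2.4 = 112.69 kPa.
Pore pressure: u = 9.81×(6.1 − 1.2) = 48.069 kPa.
Initial effective stress: σ'_0 = σ_v − u = 112.69 − 48.069 = 64.621 kPa.
Final effective stress: σ'_f = σ'_0 + Δσ = 64.621 + 86.1 = 150.72 kPa.
Normally consolidated clay, so the full stress increment lies on the virgin compression line:
S_c = C_c·H/(1+e₀)·log₁₀(σ'_f/σ'_0) = 0.33×4.8/(1+0.65)×log₁₀(150.72/64.621)
    = 0.96 × 0.3678 = 0.3531 m

S_c ≈ 353 mm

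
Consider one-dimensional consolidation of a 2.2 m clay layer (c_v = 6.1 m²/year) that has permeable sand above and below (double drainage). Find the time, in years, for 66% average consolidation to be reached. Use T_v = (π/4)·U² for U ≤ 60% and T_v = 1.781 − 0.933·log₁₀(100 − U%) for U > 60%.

Drainage path length: H_d = H/2 = 1.1 m (double drainage).
U > 60%: T_v = 1.781 − 0.933·log₁₀(100 − 66) = 0.35213.
t = T_v·H_d²/c_v = 0.35213×1.1²/6.1 = 0.06985 years.

t ≈ 0.0698 years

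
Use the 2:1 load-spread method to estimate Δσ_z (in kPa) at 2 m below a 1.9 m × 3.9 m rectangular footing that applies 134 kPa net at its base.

Δσ_z ≈ 43.2 kPa

By the 2:1 method the load spreads at 1 horizontal : 2 vertical, so at depth z the loaded area has grown by z in each plan dimension:
Δσ = qBL/((B+z)(L+z)) = 134×1.9×3.9/((1.9+2)(3.9+2)) = 43.153 kPa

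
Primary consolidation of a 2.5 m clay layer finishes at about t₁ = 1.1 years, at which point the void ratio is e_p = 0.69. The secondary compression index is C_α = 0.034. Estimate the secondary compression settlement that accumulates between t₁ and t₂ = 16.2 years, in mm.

Secondary compression: S_s = C_α·H/(1+e_p)·log₁₀(t₂/t₁)
S_s = 0.034×2.5/(1+0.69)×log₁₀(16.2/1.1)
    = 0.0503 × 1.168 = 0.05875 m

S_s ≈ 58.8 mm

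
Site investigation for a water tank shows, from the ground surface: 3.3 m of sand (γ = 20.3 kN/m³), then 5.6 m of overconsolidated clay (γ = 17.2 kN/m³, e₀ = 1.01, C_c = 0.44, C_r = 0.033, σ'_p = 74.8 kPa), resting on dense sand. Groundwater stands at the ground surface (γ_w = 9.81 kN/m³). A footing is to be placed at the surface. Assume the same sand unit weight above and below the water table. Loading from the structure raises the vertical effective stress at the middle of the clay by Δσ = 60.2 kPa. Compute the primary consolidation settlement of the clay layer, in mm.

S_c ≈ 243 mm

Mid-depth of clay below the ground surface: z = 3.3 + 5.6/2 = 6.1 m.
Total vertical stress at mid-clay: σ_v = 20.3×3.3 + 17.2×2.8 = 115.15 kPa.
Pore pressure: u = 9.81×(6.1 − 0) = 59.841 kPa.
Initial effective stress: σ'_0 = σ_v − u = 115.15 − 59.841 = 55.309 kPa.
Final effective stress: σ'_f = 55.309 + 60.2 = 115.51 kPa.
σ'_f = 115.51 > σ'_p = 74.8 kPa, so the stress path crosses the preconsolidation pressure — recompression up to σ'_p, then virgin compression beyond:
S_c = H/(1+e₀)·[C_r·log₁₀(σ'_p/σ'_0) + C_c·log₁₀(σ'_f/σ'_p)]
    = 5.6/2.01 × [0.033×log₁₀(74.8/55.309) + 0.44×log₁₀(115.51/74.8)]
    = 2.7861 × [0.0043265 + 0.083036] = 0.2434 m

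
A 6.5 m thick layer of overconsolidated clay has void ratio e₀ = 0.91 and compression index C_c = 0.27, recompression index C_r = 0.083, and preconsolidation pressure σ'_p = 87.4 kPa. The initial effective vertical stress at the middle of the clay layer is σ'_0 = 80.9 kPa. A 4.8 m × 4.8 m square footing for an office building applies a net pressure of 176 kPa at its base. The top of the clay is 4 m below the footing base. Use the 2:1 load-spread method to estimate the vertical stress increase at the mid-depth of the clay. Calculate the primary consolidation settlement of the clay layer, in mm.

S_c ≈ 97 mm

Mid-depth of clay below the footing base: z = 4 + 6.5/2 = 7.25 m.
Stress increase at mid-clay by the 2:1 spreading method:
Δσ = qBL/((B+z)(L+z)) = 176×4.8×4.8/((4.8+7.25)(4.8+7.25)) = 27.927 kPa
Final effective stress: σ'_f = 80.9 + 27.927 = 108.83 kPa.
σ'_f = 108.83 > σ'_p = 87.4 kPa, so the stress path crosses the preconsolidation pressure — recompression up to σ'_p, then virgin compression beyond:
S_c = H/(1+e₀)·[C_r·log₁₀(σ'_p/σ'_0) + C_c·log₁₀(σ'_f/σ'_p)]
    = 6.5/1.91 × [0.083×log₁₀(87.4/80.9) + 0.27×log₁₀(108.83/87.4)]
    = 3.4031 × [0.0027857 + 0.025714] = 0.09699 m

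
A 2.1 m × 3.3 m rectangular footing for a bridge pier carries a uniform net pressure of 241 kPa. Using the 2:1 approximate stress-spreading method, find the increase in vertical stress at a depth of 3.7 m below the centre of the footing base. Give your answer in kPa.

Δσ_z ≈ 41.1 kPa

By the 2:1 method the load spreads at 1 horizontal : 2 vertical, so at depth z the loaded area has grown by z in each plan dimension:
Δσ = qBL/((B+z)(L+z)) = 241×2.1×3.3/((2.1+3.7)(3.3+3.7)) = 41.136 kPa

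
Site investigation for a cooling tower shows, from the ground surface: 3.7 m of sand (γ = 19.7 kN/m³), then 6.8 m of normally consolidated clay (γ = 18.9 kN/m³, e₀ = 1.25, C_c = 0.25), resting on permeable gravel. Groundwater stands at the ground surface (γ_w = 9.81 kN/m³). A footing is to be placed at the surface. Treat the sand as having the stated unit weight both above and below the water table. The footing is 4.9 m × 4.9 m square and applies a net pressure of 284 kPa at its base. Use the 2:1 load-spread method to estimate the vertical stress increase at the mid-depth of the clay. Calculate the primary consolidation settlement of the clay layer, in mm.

Mid-depth of clay below the ground surface: z = 3.7 + 6.8/2 = 7.1 m.
Total vertical stress at mid-clay: σ_v = 19.7×3.7 + 18.9×3.4 = 137.15 kPa.
Pore pressure: u = 9.81×(7.1 − 0) = 69.651 kPa.
Initial effective stress: σ'_0 = σ_v − u = 137.15 − 69.651 = 67.499 kPa.
Stress increase at mid-clay by the 2:1 spreading method:
Δσ = qBL/((B+z)(L+z)) = 284×4.9×4.9/((4.9+7.1)(4.9+7.1)) = 47.353 kPa
Final effective stress: σ'_f = σ'_0 + Δσ = 67.499 + 47.353 = 114.85 kPa.
Normally consolidated clay, so the full stress increment lies on the virgin compression line:
S_c = C_c·H/(1+e₀)·log₁₀(σ'_f/σ'_0) = 0.25×6.8/(1+1.25)×log₁₀(114.85/67.499)
    = 0.75556 × 0.23083 = 0.1744 m

S_c ≈ 174 mm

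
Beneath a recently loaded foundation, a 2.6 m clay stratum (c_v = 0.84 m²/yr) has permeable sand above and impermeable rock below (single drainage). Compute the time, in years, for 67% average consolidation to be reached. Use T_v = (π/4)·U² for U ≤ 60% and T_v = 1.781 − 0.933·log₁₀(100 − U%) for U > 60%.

Drainage path length: H_d = H = 2.6 m (single drainage).
U > 60%: T_v = 1.781 − 0.933·log₁₀(100 − 67) = 0.36423.
t = T_v·H_d²/c_v = 0.36423×2.6²/0.84 = 2.931 years.

t ≈ 2.93 years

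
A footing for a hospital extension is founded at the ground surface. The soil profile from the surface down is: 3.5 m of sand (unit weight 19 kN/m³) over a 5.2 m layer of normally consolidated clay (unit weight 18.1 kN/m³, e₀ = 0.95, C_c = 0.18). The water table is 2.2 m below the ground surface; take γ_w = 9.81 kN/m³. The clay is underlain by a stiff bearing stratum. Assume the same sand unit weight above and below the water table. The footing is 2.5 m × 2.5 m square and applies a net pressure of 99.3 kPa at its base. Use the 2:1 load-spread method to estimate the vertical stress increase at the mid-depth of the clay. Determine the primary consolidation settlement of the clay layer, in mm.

Mid-depth of clay below the ground surface: z = 3.5 + 5.2/2 = 6.1 m.
Total vertical stress at mid-clay: σ_v = 19×3.5 + 18.1×2.6 = 113.56 kPa.
Pore pressure: u = 9.81×(6.1 − 2.2) = 38.259 kPa.
Initial effective stress: σ'_0 = σ_v − u = 113.56 − 38.259 = 75.301 kPa.
Stress increase at mid-clay by the 2:1 spreading method:
Δσ = qBL/((B+z)(L+z)) = 99.3×2.5×2.5/((2.5+6.1)(2.5+6.1)) = 8.3914 kPa
Final effective stress: σ'_f = σ'_0 + Δσ = 75.301 + 8.3914 = 83.692 kPa.
Normally consolidated clay, so the full stress increment lies on the virgin compression line:
S_c = C_c·H/(1+e₀)·log₁₀(σ'_f/σ'_0) = 0.18×5.2/(1+0.95)×log₁₀(83.692/75.301)
    = 0.48 × 0.045883 = 0.02202 m

S_c ≈ 22 mm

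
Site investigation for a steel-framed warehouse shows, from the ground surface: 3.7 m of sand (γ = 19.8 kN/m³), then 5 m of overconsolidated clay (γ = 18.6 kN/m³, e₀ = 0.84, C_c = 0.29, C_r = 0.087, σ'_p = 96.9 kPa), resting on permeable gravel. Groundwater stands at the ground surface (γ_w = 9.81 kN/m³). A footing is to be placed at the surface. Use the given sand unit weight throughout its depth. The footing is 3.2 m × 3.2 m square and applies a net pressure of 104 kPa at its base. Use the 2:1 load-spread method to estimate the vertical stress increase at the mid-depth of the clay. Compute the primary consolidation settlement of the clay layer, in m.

Mid-depth of clay below the ground surface: z = 3.7 + 5/2 = 6.2 m.
Total vertical stress at mid-clay: σ_v = 19.8×3.7 + 18.6×2.5 = 119.76 kPa.
Pore pressure: u = 9.81×(6.2 − 0) = 60.822 kPa.
Initial effective stress: σ'_0 = σ_v − u = 119.76 − 60.822 = 58.938 kPa.
Stress increase at mid-clay by the 2:1 spreading method:
Δσ = qBL/((B+z)(L+z)) = 104×3.2×3.2/((3.2+6.2)(3.2+6.2)) = 12.053 kPa
Final effective stress: σ'_f = 58.938 + 12.053 = 70.991 kPa.
σ'_f = 70.991 ≤ σ'_p = 96.9 kPa, so the clay remains overconsolidated and only the recompression index applies:
S_c = C_r·H/(1+e₀)·log₁₀(σ'_f/σ'_0) = 0.087×5/1.84×log₁₀(70.991/58.938)
    = 0.23641 × 0.080808 = 0.0191 m

S_c ≈ 0.0191 m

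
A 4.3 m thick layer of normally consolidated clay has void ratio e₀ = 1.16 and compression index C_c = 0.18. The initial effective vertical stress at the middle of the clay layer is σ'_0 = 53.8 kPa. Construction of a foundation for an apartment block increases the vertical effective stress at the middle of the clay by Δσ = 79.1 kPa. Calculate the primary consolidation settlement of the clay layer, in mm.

S_c ≈ 141 mm

Final effective stress: σ'_f = σ'_0 + Δσ = 53.8 + 79.1 = 132.9 kPa.
Normally consolidated clay, so the full stress increment lies on the virgin compression line:
S_c = C_c·H/(1+e₀)·log₁₀(σ'_f/σ'_0) = 0.18×4.3/(1+1.16)×log₁₀(132.9/53.8)
    = 0.35833 × 0.39274 = 0.1407 m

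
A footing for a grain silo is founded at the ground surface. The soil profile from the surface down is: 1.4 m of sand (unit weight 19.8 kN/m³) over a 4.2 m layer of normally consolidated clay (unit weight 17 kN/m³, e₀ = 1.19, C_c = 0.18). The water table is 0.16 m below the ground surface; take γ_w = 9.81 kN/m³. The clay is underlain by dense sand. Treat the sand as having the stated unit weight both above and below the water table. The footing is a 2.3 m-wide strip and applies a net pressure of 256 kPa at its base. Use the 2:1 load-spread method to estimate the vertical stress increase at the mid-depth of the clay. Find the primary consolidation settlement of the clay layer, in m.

S_c ≈ 0.219 m

Mid-depth of clay below the ground surface: z = 1.4 + 4.2/2 = 3.5 m.
Total vertical stress at mid-clay: σ_v = 19.8×1.4 + 17×2.1 = 63.42 kPa.
Pore pressure: u = 9.81×(3.5 − 0.16) = 32.765 kPa.
Initial effective stress: σ'_0 = σ_v − u = 63.42 − 32.765 = 30.655 kPa.
Stress increase at mid-clay by the 2:1 spreading method:
Δσ = qB/(B+z) = 256×2.3/(2.3+3.5) = 101.52 kPa
Final effective stress: σ'_f = σ'_0 + Δσ = 30.655 + 101.52 = 132.18 kPa.
Normally consolidated clay, so the full stress increment lies on the virgin compression line:
S_c = C_c·H/(1+e₀)·log₁₀(σ'_f/σ'_0) = 0.18×4.2/(1+1.19)×log₁₀(132.18/30.655)
    = 0.34521 × 0.63466 = 0.2191 m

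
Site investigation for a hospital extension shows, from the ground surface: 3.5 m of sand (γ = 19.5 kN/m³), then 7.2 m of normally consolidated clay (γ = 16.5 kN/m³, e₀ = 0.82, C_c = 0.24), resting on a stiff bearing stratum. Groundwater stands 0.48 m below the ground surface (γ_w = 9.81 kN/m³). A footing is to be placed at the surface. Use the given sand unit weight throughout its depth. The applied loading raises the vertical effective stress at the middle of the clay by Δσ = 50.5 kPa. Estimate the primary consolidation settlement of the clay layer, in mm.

Mid-depth of clay below the ground surface: z = 3.5 + 7.2/2 = 7.1 m.
Total vertical stress at mid-clay: σ_v = 19.5×3.5 + 16.5×3.6 = 127.65 kPa.
Pore pressure: u = 9.81×(7.1 − 0.48) = 64.942 kPa.
Initial effective stress: σ'_0 = σ_v − u = 127.65 − 64.942 = 62.708 kPa.
Final effective stress: σ'_f = σ'_0 + Δσ = 62.708 + 50.5 = 113.21 kPa.
Normally consolidated clay, so the full stress increment lies on the virgin compression line:
S_c = C_c·H/(1+e₀)·log₁₀(σ'_f/σ'_0) = 0.24×7.2/(1+0.82)×log₁₀(113.21/62.708)
    = 0.94945 × 0.25656 = 0.2436 m

S_c ≈ 244 mm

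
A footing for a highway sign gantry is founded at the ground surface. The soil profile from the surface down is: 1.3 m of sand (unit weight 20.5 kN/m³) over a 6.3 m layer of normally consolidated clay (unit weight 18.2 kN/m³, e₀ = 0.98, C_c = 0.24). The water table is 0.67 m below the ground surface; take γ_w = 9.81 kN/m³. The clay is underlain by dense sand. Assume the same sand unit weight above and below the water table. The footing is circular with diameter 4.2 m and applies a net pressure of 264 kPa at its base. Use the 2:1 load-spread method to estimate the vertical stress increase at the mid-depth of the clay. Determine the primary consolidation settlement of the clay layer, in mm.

Mid-depth of clay below the ground surface: z = 1.3 + 6.3/2 = 4.45 m.
Total vertical stress at mid-clay: σ_v = 20.5×1.3 + 18.2×3.15 = 83.98 kPa.
Pore pressure: u = 9.81×(4.45 − 0.67) = 37.082 kPa.
Initial effective stress: σ'_0 = σ_v − u = 83.98 − 37.082 = 46.898 kPa.
Stress increase at mid-clay by the 2:1 spreading method:
Δσ ≈ qD²/(D+z)² = 264×4.2²/(4.2+4.45)² = 62.24 kPa
Final effective stress: σ'_f = σ'_0 + Δσ = 46.898 + 62.24 = 109.14 kPa.
Normally consolidated clay, so the full stress increment lies on the virgin compression line:
S_c = C_c·H/(1+e₀)·log₁₀(σ'_f/σ'_0) = 0.24×6.3/(1+0.98)×log₁₀(109.14/46.898)
    = 0.76364 × 0.36683 = 0.2801 m

S_c ≈ 280 mm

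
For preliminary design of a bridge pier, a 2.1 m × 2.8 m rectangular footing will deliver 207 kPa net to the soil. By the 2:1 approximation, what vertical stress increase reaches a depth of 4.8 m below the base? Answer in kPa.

By the 2:1 method the load spreads at 1 horizontal : 2 vertical, so at depth z the loaded area has grown by z in each plan dimension:
Δσ = qBL/((B+z)(L+z)) = 207×2.1×2.8/((2.1+4.8)(2.8+4.8)) = 23.211 kPa

Δσ_z ≈ 23.2 kPa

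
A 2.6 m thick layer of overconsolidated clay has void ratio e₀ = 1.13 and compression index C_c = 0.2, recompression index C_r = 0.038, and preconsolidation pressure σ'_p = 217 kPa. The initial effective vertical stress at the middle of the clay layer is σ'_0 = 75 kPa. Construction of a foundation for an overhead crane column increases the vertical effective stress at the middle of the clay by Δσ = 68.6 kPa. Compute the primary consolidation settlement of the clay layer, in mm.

S_c ≈ 13.1 mm

Final effective stress: σ'_f = 75 + 68.6 = 143.6 kPa.
σ'_f = 143.6 ≤ σ'_p = 217 kPa, so the clay remains overconsolidated and only the recompression index applies:
S_c = C_r·H/(1+e₀)·log₁₀(σ'_f/σ'_0) = 0.038×2.6/2.13×log₁₀(143.6/75)
    = 0.046387 × 0.28209 = 0.01309 m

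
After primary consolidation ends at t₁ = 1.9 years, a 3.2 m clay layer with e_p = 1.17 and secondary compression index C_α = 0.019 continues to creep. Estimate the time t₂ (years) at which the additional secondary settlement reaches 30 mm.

t₂ ≈ 22.4 years

S_s = C_α·H/(1+e_p)·log₁₀(t₂/t₁) ⇒ log₁₀(t₂/t₁) = S_s·(1+e_p)/(C_α·H).
log₁₀(t₂/t₁) = 0.03 × (1+1.17) / (0.019×3.2) = 1.071
t₂ = t₁ × 10^1.071 = 1.9 × 11.77 = 22.36 years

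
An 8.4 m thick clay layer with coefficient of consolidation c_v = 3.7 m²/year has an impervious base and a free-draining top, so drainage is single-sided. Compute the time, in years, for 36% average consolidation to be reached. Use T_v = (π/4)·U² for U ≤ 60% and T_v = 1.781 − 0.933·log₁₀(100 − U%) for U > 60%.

t ≈ 1.94 years

Drainage path length: H_d = H = 8.4 m (single drainage).
U ≤ 60%: T_v = (π/4)·U² = (π/4)×0.36² = 0.10179.
t = T_v·H_d²/c_v = 0.10179×8.4²/3.7 = 1.941 years.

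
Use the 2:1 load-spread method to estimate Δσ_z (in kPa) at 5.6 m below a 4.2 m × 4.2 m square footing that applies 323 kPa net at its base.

Δσ_z ≈ 59.3 kPa

By the 2:1 method the load spreads at 1 horizontal : 2 vertical, so at depth z the loaded area has grown by z in each plan dimension:
Δσ = qBL/((B+z)(L+z)) = 323×4.2×4.2/((4.2+5.6)(4.2+5.6)) = 59.327 kPa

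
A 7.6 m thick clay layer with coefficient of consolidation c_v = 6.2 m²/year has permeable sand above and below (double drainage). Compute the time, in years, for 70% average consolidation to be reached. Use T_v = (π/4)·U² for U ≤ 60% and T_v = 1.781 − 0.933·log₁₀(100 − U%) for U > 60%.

Drainage path length: H_d = H/2 = 3.8 m (double drainage).
U > 60%: T_v = 1.781 − 0.933·log₁₀(100 − 70) = 0.40285.
t = T_v·H_d²/c_v = 0.40285×3.8²/6.2 = 0.9383 years.

t ≈ 0.938 years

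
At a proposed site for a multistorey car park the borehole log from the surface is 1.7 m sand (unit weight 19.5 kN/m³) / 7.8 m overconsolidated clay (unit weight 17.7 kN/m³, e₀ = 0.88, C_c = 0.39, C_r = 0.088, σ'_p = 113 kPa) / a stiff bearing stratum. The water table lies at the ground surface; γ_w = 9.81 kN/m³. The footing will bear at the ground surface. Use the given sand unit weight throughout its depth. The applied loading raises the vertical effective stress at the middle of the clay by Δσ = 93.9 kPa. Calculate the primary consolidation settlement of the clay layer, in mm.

S_c ≈ 295 mm

Mid-depth of clay below the ground surface: z = 1.7 + 7.8/2 = 5.6 m.
Total vertical stress at mid-clay: σ_v = 19.5×1.7 + 17.7×3.9 = 102.18 kPa.
Pore pressure: u = 9.81×(5.6 − 0) = 54.936 kPa.
Initial effective stress: σ'_0 = σ_v − u = 102.18 − 54.936 = 47.244 kPa.
Final effective stress: σ'_f = 47.244 + 93.9 = 141.14 kPa.
σ'_f = 141.14 > σ'_p = 113 kPa, so the stress path crosses the preconsolidation pressure — recompression up to σ'_p, then virgin compression beyond:
S_c = H/(1+e₀)·[C_r·log₁₀(σ'_p/σ'_0) + C_c·log₁₀(σ'_f/σ'_p)]
    = 7.8/1.88 × [0.088×log₁₀(113/47.244) + 0.39×log₁₀(141.14/113)]
    = 4.1489 × [0.033328 + 0.037663] = 0.2945 m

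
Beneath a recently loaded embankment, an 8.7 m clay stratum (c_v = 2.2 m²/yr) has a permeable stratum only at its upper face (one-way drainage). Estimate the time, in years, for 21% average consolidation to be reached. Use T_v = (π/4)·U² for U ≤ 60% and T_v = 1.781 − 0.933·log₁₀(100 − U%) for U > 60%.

t ≈ 1.19 years

Drainage path length: H_d = H = 8.7 m (single drainage).
U ≤ 60%: T_v = (π/4)·U² = (π/4)×0.21² = 0.034636.
t = T_v·H_d²/c_v = 0.034636×8.7²/2.2 = 1.192 years.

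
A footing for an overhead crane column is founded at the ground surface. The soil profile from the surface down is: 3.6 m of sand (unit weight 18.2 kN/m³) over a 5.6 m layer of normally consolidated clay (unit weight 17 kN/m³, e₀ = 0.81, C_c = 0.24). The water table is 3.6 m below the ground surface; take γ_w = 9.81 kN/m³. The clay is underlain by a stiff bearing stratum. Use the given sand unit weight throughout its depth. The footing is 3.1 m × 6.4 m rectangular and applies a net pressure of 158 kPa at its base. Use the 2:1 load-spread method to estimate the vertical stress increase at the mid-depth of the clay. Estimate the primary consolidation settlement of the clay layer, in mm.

S_c ≈ 84.8 mm

Mid-depth of clay below the ground surface: z = 3.6 + 5.6/2 = 6.4 m.
Total vertical stress at mid-clay: σ_v = 18.2×3.6 + 17×2.8 = 113.12 kPa.
Pore pressure: u = 9.81×(6.4 − 3.6) = 27.468 kPa.
Initial effective stress: σ'_0 = σ_v − u = 113.12 − 27.468 = 85.652 kPa.
Stress increase at mid-clay by the 2:1 spreading method:
Δσ = qBL/((B+z)(L+z)) = 158×3.1×6.4/((3.1+6.4)(6.4+6.4)) = 25.779 kPa
Final effective stress: σ'_f = σ'_0 + Δσ = 85.652 + 25.779 = 111.43 kPa.
Normally consolidated clay, so the full stress increment lies on the virgin compression line:
S_c = C_c·H/(1+e₀)·log₁₀(σ'_f/σ'_0) = 0.24×5.6/(1+0.81)×log₁₀(111.43/85.652)
    = 0.74254 × 0.11426 = 0.08484 m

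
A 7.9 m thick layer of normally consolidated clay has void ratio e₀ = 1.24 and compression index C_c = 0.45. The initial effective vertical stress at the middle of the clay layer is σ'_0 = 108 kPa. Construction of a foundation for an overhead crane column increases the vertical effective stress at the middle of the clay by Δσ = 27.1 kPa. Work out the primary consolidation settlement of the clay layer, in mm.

S_c ≈ 154 mm

Final effective stress: σ'_f = σ'_0 + Δσ = 108 + 27.1 = 135.1 kPa.
Normally consolidated clay, so the full stress increment lies on the virgin compression line:
S_c = C_c·H/(1+e₀)·log₁₀(σ'_f/σ'_0) = 0.45×7.9/(1+1.24)×log₁₀(135.1/108)
    = 1.5871 × 0.097232 = 0.1543 m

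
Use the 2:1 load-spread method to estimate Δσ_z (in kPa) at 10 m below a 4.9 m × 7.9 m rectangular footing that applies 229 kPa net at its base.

By the 2:1 method the load spreads at 1 horizontal : 2 vertical, so at depth z the loaded area has grown by z in each plan dimension:
Δσ = qBL/((B+z)(L+z)) = 229×4.9×7.9/((4.9+10)(7.9+10)) = 33.237 kPa

Δσ_z ≈ 33.2 kPa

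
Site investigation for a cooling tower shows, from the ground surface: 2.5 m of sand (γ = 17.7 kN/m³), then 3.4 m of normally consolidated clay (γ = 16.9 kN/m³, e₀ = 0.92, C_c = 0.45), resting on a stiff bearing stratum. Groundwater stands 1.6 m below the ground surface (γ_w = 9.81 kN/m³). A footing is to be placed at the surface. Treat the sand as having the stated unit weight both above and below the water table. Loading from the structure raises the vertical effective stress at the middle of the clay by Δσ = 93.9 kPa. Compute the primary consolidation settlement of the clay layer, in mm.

S_c ≈ 378 mm

Mid-depth of clay below the ground surface: z = 2.5 + 3.4/2 = 4.2 m.
Total vertical stress at mid-clay: σ_v = 17.7×2.5 + 16.9×1.7 = 72.98 kPa.
Pore pressure: u = 9.81×(4.2 − 1.6) = 25.506 kPa.
Initial effective stress: σ'_0 = σ_v − u = 72.98 − 25.506 = 47.474 kPa.
Final effective stress: σ'_f = σ'_0 + Δσ = 47.474 + 93.9 = 141.37 kPa.
Normally consolidated clay, so the full stress increment lies on the virgin compression line:
S_c = C_c·H/(1+e₀)·log₁₀(σ'_f/σ'_0) = 0.45×3.4/(1+0.92)×log₁₀(141.37/47.474)
    = 0.79688 × 0.4739 = 0.3776 m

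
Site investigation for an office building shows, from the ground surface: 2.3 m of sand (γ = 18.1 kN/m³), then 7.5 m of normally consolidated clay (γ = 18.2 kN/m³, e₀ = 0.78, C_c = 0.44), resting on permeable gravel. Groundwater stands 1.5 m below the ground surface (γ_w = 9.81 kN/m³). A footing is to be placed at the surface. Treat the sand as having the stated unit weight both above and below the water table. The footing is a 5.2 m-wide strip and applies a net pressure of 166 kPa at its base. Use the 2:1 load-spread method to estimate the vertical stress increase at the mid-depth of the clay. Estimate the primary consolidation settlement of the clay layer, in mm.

Mid-depth of clay below the ground surface: z = 2.3 + 7.5/2 = 6.05 m.
Total vertical stress at mid-clay: σ_v = 18.1×2.3 + 18.2×3.75 = 109.88 kPa.
Pore pressure: u = 9.81×(6.05 − 1.5) = 44.636 kPa.
Initial effective stress: σ'_0 = σ_v − u = 109.88 − 44.636 = 65.244 kPa.
Stress increase at mid-clay by the 2:1 spreading method:
Δσ = qB/(B+z) = 166×5.2/(5.2+6.05) = 76.729 kPa
Final effective stress: σ'_f = σ'_0 + Δσ = 65.244 + 76.729 = 141.97 kPa.
Normally consolidated clay, so the full stress increment lies on the virgin compression line:
S_c = C_c·H/(1+e₀)·log₁₀(σ'_f/σ'_0) = 0.44×7.5/(1+0.78)×log₁₀(141.97/65.244)
    = 1.8539 × 0.33766 = 0.626 m

S_c ≈ 626 mm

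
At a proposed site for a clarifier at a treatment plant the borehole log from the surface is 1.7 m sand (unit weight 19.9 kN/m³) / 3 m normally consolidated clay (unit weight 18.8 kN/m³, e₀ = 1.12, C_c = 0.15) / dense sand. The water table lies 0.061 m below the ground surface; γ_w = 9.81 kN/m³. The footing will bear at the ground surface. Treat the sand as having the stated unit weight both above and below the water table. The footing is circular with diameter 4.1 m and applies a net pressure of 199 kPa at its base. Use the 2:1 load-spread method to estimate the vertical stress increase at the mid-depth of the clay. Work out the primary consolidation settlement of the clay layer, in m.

S_c ≈ 0.102 m

Mid-depth of clay below the ground surface: z = 1.7 + 3/2 = 3.2 m.
Total vertical stress at mid-clay: σ_v = 19.9×1.7 + 18.8×1.5 = 62.03 kPa.
Pore pressure: u = 9.81×(3.2 − 0.061) = 30.794 kPa.
Initial effective stress: σ'_0 = σ_v − u = 62.03 − 30.794 = 31.236 kPa.
Stress increase at mid-clay by the 2:1 spreading method:
Δσ ≈ qD²/(D+z)² = 199×4.1²/(4.1+3.2)² = 62.773 kPa
Final effective stress: σ'_f = σ'_0 + Δσ = 31.236 + 62.773 = 94.009 kPa.
Normally consolidated clay, so the full stress increment lies on the virgin compression line:
S_c = C_c·H/(1+e₀)·log₁₀(σ'_f/σ'_0) = 0.15×3/(1+1.12)×log₁₀(94.009/31.236)
    = 0.21226 × 0.47851 = 0.1016 m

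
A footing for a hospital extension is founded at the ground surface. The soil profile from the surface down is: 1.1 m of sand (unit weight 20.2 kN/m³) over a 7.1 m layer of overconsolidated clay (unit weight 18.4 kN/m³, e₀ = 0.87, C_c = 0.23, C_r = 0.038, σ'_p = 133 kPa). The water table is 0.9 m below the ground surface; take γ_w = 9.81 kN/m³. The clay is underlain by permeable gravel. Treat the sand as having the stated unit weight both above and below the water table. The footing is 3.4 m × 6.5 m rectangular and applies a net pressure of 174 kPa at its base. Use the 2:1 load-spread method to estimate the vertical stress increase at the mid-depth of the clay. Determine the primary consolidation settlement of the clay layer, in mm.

S_c ≈ 38.3 mm

Mid-depth of clay below the ground surface: z = 1.1 + 7.1/2 = 4.65 m.
Total vertical stress at mid-clay: σ_v = 20.2×1.1 + 18.4×3.55 = 87.54 kPa.
Pore pressure: u = 9.81×(4.65 − 0.9) = 36.788 kPa.
Initial effective stress: σ'_0 = σ_v − u = 87.54 − 36.788 = 50.752 kPa.
Stress increase at mid-clay by the 2:1 spreading method:
Δσ = qBL/((B+z)(L+z)) = 174×3.4×6.5/((3.4+4.65)(6.5+4.65)) = 42.842 kPa
Final effective stress: σ'_f = 50.752 + 42.842 = 93.594 kPa.
σ'_f = 93.594 ≤ σ'_p = 133 kPa, so the clay remains overconsolidated and only the recompression index applies:
S_c = C_r·H/(1+e₀)·log₁₀(σ'_f/σ'_0) = 0.038×7.1/1.87×log₁₀(93.594/50.752)
    = 0.14428 × 0.26579 = 0.03835 m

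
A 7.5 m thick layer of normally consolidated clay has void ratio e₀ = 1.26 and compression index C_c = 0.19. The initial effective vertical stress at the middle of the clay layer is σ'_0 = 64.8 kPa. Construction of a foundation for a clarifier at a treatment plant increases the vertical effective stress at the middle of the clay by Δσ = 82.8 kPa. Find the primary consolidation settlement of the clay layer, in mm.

S_c ≈ 225 mm

Final effective stress: σ'_f = σ'_0 + Δσ = 64.8 + 82.8 = 147.6 kPa.
Normally consolidated clay, so the full stress increment lies on the virgin compression line:
S_c = C_c·H/(1+e₀)·log₁₀(σ'_f/σ'_0) = 0.19×7.5/(1+1.26)×log₁₀(147.6/64.8)
    = 0.63053 × 0.35751 = 0.2254 m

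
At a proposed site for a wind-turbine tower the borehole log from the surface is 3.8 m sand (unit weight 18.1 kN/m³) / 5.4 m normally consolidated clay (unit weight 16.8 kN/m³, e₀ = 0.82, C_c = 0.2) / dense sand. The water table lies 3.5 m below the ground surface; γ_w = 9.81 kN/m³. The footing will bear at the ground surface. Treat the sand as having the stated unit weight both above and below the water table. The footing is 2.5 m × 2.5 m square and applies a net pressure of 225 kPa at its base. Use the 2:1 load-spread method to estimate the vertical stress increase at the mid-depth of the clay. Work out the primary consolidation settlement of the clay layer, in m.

S_c ≈ 0.048 m

Mid-depth of clay below the ground surface: z = 3.8 + 5.4/2 = 6.5 m.
Total vertical stress at mid-clay: σ_v = 18.1×3.8 + 16.8×2.7 = 114.14 kPa.
Pore pressure: u = 9.81×(6.5 − 3.5) = 29.43 kPa.
Initial effective stress: σ'_0 = σ_v − u = 114.14 − 29.43 = 84.71 kPa.
Stress increase at mid-clay by the 2:1 spreading method:
Δσ = qBL/((B+z)(L+z)) = 225×2.5×2.5/((2.5+6.5)(2.5+6.5)) = 17.361 kPa
Final effective stress: σ'_f = σ'_0 + Δσ = 84.71 + 17.361 = 102.07 kPa.
Normally consolidated clay, so the full stress increment lies on the virgin compression line:
S_c = C_c·H/(1+e₀)·log₁₀(σ'_f/σ'_0) = 0.2×5.4/(1+0.82)×log₁₀(102.07/84.71)
    = 0.59341 × 0.080963 = 0.04804 m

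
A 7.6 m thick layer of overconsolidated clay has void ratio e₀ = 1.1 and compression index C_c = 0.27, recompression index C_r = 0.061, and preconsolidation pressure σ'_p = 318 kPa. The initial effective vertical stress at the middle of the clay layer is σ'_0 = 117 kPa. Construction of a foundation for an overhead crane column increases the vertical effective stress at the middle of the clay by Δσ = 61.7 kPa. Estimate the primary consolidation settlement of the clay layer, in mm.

S_c ≈ 40.6 mm

Final effective stress: σ'_f = 117 + 61.7 = 178.7 kPa.
σ'_f = 178.7 ≤ σ'_p = 318 kPa, so the clay remains overconsolidated and only the recompression index applies:
S_c = C_r·H/(1+e₀)·log₁₀(σ'_f/σ'_0) = 0.061×7.6/2.1×log₁₀(178.7/117)
    = 0.22076 × 0.18394 = 0.04061 m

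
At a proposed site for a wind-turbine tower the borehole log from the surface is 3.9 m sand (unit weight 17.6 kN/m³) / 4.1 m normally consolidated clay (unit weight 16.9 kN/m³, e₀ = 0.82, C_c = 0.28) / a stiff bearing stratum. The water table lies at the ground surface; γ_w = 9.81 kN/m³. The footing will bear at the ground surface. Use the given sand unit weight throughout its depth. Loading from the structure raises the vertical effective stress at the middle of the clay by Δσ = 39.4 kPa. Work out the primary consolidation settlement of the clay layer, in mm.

Mid-depth of clay below the ground surface: z = 3.9 + 4.1/2 = 5.95 m.
Total vertical stress at mid-clay: σ_v = 17.6×3.9 + 16.9×2.05 = 103.28 kPa.
Pore pressure: u = 9.81×(5.95 − 0) = 58.37 kPa.
Initial effective stress: σ'_0 = σ_v − u = 103.28 − 58.37 = 44.91 kPa.
Final effective stress: σ'_f = σ'_0 + Δσ = 44.91 + 39.4 = 84.31 kPa.
Normally consolidated clay, so the full stress increment lies on the virgin compression line:
S_c = C_c·H/(1+e₀)·log₁₀(σ'_f/σ'_0) = 0.28×4.1/(1+0.82)×log₁₀(84.31/44.91)
    = 0.63077 × 0.27354 = 0.1725 m

S_c ≈ 173 mm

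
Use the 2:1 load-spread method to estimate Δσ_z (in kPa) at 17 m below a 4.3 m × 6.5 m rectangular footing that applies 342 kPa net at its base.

By the 2:1 method the load spreads at 1 horizontal : 2 vertical, so at depth z the loaded area has grown by z in each plan dimension:
Δσ = qBL/((B+z)(L+z)) = 342×4.3×6.5/((4.3+17)(6.5+17)) = 19.097 kPa

Δσ_z ≈ 19.1 kPa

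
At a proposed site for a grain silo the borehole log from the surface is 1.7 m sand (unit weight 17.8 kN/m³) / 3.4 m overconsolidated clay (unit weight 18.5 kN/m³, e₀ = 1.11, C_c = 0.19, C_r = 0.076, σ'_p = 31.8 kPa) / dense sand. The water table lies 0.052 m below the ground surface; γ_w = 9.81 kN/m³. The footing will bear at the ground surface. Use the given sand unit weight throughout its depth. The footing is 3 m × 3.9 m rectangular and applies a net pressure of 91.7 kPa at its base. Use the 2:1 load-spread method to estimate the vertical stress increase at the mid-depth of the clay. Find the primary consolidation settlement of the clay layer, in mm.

S_c ≈ 70.1 mm

Mid-depth of clay below the ground surface: z = 1.7 + 3.4/2 = 3.4 m.
Total vertical stress at mid-clay: σ_v = 17.8×1.7 + 18.5×1.7 = 61.71 kPa.
Pore pressure: u = 9.81×(3.4 − 0.052) = 32.844 kPa.
Initial effective stress: σ'_0 = σ_v − u = 61.71 − 32.844 = 28.866 kPa.
Stress increase at mid-clay by the 2:1 spreading method:
Δσ = qBL/((B+z)(L+z)) = 91.7×3×3.9/((3+3.4)(3.9+3.4)) = 22.964 kPa
Final effective stress: σ'_f = 28.866 + 22.964 = 51.83 kPa.
σ'_f = 51.83 > σ'_p = 31.8 kPa, so the stress path crosses the preconsolidation pressure — recompression up to σ'_p, then virgin compression beyond:
S_c = H/(1+e₀)·[C_r·log₁₀(σ'_p/σ'_0) + C_c·log₁₀(σ'_f/σ'_p)]
    = 3.4/2.11 × [0.076×log₁₀(31.8/28.866) + 0.19×log₁₀(51.83/31.8)]
    = 1.6114 × [0.0031951 + 0.040309] = 0.0701 m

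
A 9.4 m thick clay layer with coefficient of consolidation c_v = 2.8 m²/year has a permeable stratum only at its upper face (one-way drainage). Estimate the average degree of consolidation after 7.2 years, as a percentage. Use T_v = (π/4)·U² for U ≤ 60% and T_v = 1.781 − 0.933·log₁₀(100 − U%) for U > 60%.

Drainage path length: H_d = H = 9.4 m (single drainage).
T_v = c_v·t/H_d² = 2.8×7.2/9.4² = 0.22816.
T_v = 0.22816 corresponds to the U ≤ 60% branch:
U = √(4T_v/π) = 0.539

U ≈ 53.9 %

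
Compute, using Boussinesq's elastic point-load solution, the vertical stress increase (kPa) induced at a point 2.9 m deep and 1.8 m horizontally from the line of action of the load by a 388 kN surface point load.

Δσ_z ≈ 9.75 kPa

Boussinesq vertical stress below a point load on an elastic half-space:
Δσ_z = 3P/(2πz²) · [1 + (r/z)²]^(−5/2)
r/z = 1.8/2.9 = 0.62069; [1+(r/z)²]^(−5/2) = 0.44277.
Δσ_z = 3×388/(2π×2.9²) × 0.44277 = 22.028 × 0.44277 = 9.753 kPa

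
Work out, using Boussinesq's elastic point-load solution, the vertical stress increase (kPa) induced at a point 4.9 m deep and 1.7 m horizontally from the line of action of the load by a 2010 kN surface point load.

Boussinesq vertical stress below a point load on an elastic half-space:
Δσ_z = 3P/(2πz²) · [1 + (r/z)²]^(−5/2)
r/z = 1.7/4.9 = 0.34694; [1+(r/z)²]^(−5/2) = 0.75266.
Δσ_z = 3×2010/(2π×4.9²) × 0.75266 = 39.971 × 0.75266 = 30.08 kPa

Δσ_z ≈ 30.1 kPa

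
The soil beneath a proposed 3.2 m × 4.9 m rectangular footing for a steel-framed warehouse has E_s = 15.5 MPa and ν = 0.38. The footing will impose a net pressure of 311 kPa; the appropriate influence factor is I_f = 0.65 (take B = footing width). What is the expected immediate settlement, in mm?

S_e ≈ 35.7 mm

Immediate (elastic) settlement: S_e = q·B·(1−ν²)/E_s · I_f.
E_s = 15.5 MPa = 15500 kPa.
S_e = 311 × 3.2 × (1 − 0.38²) / 15500 × 0.65
    = 311 × 3.2 × 0.8556 / 15500 × 0.65
    = 0.03571 m = 35.71 mm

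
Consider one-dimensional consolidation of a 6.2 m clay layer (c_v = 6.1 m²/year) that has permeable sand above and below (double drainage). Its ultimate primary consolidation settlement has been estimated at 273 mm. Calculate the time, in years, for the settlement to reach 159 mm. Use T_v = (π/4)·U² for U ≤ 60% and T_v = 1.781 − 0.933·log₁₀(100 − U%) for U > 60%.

t ≈ 0.42 years

Drainage path length: H_d = H/2 = 3.1 m (double drainage).
U = S(t)/S_ult = 159/273 = 0.5824.
U ≤ 60%: T_v = (π/4)·U² = (π/4)×0.58242² = 0.26642.
t = T_v·H_d²/c_v = 0.26642×3.1²/6.1 = 0.4197 years.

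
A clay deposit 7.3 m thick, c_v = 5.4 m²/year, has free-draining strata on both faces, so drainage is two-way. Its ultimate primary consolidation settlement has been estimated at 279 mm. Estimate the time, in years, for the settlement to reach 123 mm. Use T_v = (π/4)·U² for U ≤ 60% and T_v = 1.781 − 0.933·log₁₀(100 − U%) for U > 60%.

Drainage path length: H_d = H/2 = 3.65 m (double drainage).
U = S(t)/S_ult = 123/279 = 0.4409.
U ≤ 60%: T_v = (π/4)·U² = (π/4)×0.44086² = 0.15265.
t = T_v·H_d²/c_v = 0.15265×3.65²/5.4 = 0.3766 years.

t ≈ 0.377 years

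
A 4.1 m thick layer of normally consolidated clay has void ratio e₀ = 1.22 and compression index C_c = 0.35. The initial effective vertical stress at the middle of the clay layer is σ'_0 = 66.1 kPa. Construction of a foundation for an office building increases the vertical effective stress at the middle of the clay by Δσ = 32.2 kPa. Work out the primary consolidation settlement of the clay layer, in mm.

Final effective stress: σ'_f = σ'_0 + Δσ = 66.1 + 32.2 = 98.3 kPa.
Normally consolidated clay, so the full stress increment lies on the virgin compression line:
S_c = C_c·H/(1+e₀)·log₁₀(σ'_f/σ'_0) = 0.35×4.1/(1+1.22)×log₁₀(98.3/66.1)
    = 0.6464 × 0.17235 = 0.1114 m

S_c ≈ 111 mm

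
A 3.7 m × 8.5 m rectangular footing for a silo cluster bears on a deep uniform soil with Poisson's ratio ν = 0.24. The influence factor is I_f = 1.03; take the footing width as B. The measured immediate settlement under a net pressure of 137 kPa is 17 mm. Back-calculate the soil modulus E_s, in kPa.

E_s ≈ 28900 kPa

S_e = q·B·(1−ν²)/E_s · I_f  ⇒  E_s = q·B·(1−ν²)·I_f / S_e.
E_s = 137 × 3.7 × 0.9424 × 1.03 / 0.017 = 28940 kPa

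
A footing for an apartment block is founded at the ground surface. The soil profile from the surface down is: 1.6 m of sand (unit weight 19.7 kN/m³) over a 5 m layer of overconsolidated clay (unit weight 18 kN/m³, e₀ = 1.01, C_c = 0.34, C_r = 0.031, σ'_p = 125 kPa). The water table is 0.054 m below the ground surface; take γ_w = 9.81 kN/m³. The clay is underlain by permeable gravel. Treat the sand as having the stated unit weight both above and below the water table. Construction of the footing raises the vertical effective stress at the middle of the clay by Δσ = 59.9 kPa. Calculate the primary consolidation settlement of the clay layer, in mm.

Mid-depth of clay below the ground surface: z = 1.6 + 5/2 = 4.1 m.
Total vertical stress at mid-clay: σ_v = 19.7×1.6 + 18×2.5 = 76.52 kPa.
Pore pressure: u = 9.81×(4.1 − 0.054) = 39.691 kPa.
Initial effective stress: σ'_0 = σ_v − u = 76.52 − 39.691 = 36.829 kPa.
Final effective stress: σ'_f = 36.829 + 59.9 = 96.729 kPa.
σ'_f = 96.729 ≤ σ'_p = 125 kPa, so the clay remains overconsolidated and only the recompression index applies:
S_c = C_r·H/(1+e₀)·log₁₀(σ'_f/σ'_0) = 0.031×5/2.01×log₁₀(96.729/36.829)
    = 0.077116 × 0.41937 = 0.03234 m

S_c ≈ 32.3 mm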